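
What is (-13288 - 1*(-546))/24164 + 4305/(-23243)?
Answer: -200094163/280821926 ≈ -0.71253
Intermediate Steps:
(-13288 - 1*(-546))/24164 + 4305/(-23243) = (-13288 + 546)*(1/24164) + 4305*(-1/23243) = -12742*1/24164 - 4305/23243 = -6371/12082 - 4305/23243 = -200094163/280821926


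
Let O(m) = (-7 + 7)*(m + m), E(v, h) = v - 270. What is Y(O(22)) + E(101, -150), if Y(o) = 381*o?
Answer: -169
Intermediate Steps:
E(v, h) = -270 + v
O(m) = 0 (O(m) = 0*(2*m) = 0)
Y(O(22)) + E(101, -150) = 381*0 + (-270 + 101) = 0 - 169 = -169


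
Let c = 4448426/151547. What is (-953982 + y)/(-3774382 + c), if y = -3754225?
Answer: 713514646229/571991820528 ≈ 1.2474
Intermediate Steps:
c = 4448426/151547 (c = 4448426*(1/151547) = 4448426/151547 ≈ 29.353)
(-953982 + y)/(-3774382 + c) = (-953982 - 3754225)/(-3774382 + 4448426/151547) = -4708207/(-571991820528/151547) = -4708207*(-151547/571991820528) = 713514646229/571991820528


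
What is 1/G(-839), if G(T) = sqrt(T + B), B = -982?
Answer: -I*sqrt(1821)/1821 ≈ -0.023434*I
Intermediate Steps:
G(T) = sqrt(-982 + T) (G(T) = sqrt(T - 982) = sqrt(-982 + T))
1/G(-839) = 1/(sqrt(-982 - 839)) = 1/(sqrt(-1821)) = 1/(I*sqrt(1821)) = -I*sqrt(1821)/1821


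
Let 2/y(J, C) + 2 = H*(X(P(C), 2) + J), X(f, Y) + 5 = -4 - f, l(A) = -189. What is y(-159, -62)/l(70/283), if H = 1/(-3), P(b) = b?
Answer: -1/3150 ≈ -0.00031746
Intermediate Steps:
H = -1/3 ≈ -0.33333
X(f, Y) = -9 - f (X(f, Y) = -5 + (-4 - f) = -9 - f)
y(J, C) = 2/(1 - J/3 + C/3) (y(J, C) = 2/(-2 - ((-9 - C) + J)/3) = 2/(-2 - (-9 + J - C)/3) = 2/(-2 + (3 - J/3 + C/3)) = 2/(1 - J/3 + C/3))
y(-159, -62)/l(70/283) = (6/(3 - 62 - 1*(-159)))/(-189) = (6/(3 - 62 + 159))*(-1/189) = (6/100)*(-1/189) = (6*(1/100))*(-1/189) = (3/50)*(-1/189) = -1/3150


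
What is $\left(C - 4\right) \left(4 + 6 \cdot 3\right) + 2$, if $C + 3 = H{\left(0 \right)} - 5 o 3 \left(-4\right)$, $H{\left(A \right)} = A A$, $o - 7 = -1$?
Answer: $7768$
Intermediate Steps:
$o = 6$ ($o = 7 - 1 = 6$)
$H{\left(A \right)} = A^{2}$
$C = 357$ ($C = -3 - \left(0 + 5 \cdot 6 \cdot 3 \left(-4\right)\right) = -3 + \left(0 - 5 \cdot 18 \left(-4\right)\right) = -3 + \left(0 - -360\right) = -3 + \left(0 + 360\right) = -3 + 360 = 357$)
$\left(C - 4\right) \left(4 + 6 \cdot 3\right) + 2 = \left(357 - 4\right) \left(4 + 6 \cdot 3\right) + 2 = \left(357 - 4\right) \left(4 + 18\right) + 2 = 353 \cdot 22 + 2 = 7766 + 2 = 7768$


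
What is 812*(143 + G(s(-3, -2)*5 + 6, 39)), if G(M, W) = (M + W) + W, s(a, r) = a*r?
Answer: 208684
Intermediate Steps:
G(M, W) = M + 2*W
812*(143 + G(s(-3, -2)*5 + 6, 39)) = 812*(143 + ((-3*(-2)*5 + 6) + 2*39)) = 812*(143 + ((6*5 + 6) + 78)) = 812*(143 + ((30 + 6) + 78)) = 812*(143 + (36 + 78)) = 812*(143 + 114) = 812*257 = 208684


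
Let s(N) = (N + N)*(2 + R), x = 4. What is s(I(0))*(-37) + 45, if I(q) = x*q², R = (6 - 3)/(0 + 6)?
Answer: 45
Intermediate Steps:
R = ½ (R = 3/6 = 3*(⅙) = ½ ≈ 0.50000)
I(q) = 4*q²
s(N) = 5*N (s(N) = (N + N)*(2 + ½) = (2*N)*(5/2) = 5*N)
s(I(0))*(-37) + 45 = (5*(4*0²))*(-37) + 45 = (5*(4*0))*(-37) + 45 = (5*0)*(-37) + 45 = 0*(-37) + 45 = 0 + 45 = 45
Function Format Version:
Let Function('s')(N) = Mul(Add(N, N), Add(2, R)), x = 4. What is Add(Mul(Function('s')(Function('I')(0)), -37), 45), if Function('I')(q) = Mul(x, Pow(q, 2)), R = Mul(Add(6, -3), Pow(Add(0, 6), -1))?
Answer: 45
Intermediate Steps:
R = Rational(1, 2) (R = Mul(3, Pow(6, -1)) = Mul(3, Rational(1, 6)) = Rational(1, 2) ≈ 0.50000)
Function('I')(q) = Mul(4, Pow(q, 2))
Function('s')(N) = Mul(5, N) (Function('s')(N) = Mul(Add(N, N), Add(2, Rational(1, 2))) = Mul(Mul(2, N), Rational(5, 2)) = Mul(5, N))
Add(Mul(Function('s')(Function('I')(0)), -37), 45) = Add(Mul(Mul(5, Mul(4, Pow(0, 2))), -37), 45) = Add(Mul(Mul(5, Mul(4, 0)), -37), 45) = Add(Mul(Mul(5, 0), -37), 45) = Add(Mul(0, -37), 45) = Add(0, 45) = 45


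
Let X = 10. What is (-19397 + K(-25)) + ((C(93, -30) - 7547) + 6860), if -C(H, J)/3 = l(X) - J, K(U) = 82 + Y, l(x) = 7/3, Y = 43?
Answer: -20056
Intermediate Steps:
l(x) = 7/3 (l(x) = 7*(⅓) = 7/3)
K(U) = 125 (K(U) = 82 + 43 = 125)
C(H, J) = -7 + 3*J (C(H, J) = -3*(7/3 - J) = -7 + 3*J)
(-19397 + K(-25)) + ((C(93, -30) - 7547) + 6860) = (-19397 + 125) + (((-7 + 3*(-30)) - 7547) + 6860) = -19272 + (((-7 - 90) - 7547) + 6860) = -19272 + ((-97 - 7547) + 6860) = -19272 + (-7644 + 6860) = -19272 - 784 = -20056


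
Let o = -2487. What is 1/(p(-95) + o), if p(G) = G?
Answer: -1/2582 ≈ -0.00038730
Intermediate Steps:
1/(p(-95) + o) = 1/(-95 - 2487) = 1/(-2582) = -1/2582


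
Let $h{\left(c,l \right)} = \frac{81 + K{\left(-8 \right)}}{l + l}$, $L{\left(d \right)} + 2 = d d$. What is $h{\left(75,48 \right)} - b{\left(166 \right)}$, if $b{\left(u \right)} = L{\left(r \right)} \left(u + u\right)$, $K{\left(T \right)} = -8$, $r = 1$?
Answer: $\frac{31945}{96} \approx 332.76$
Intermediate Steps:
$L{\left(d \right)} = -2 + d^{2}$ ($L{\left(d \right)} = -2 + d d = -2 + d^{2}$)
$h{\left(c,l \right)} = \frac{73}{2 l}$ ($h{\left(c,l \right)} = \frac{81 - 8}{l + l} = \frac{73}{2 l}$)
$b{\left(u \right)} = - 2 u$ ($b{\left(u \right)} = \left(-2 + 1^{2}\right) \left(u + u\right) = \left(-2 + 1\right) 2 u = - 2 u$)
$h{\left(75,48 \right)} - b{\left(166 \right)} = \frac{73}{2 \cdot 48} - \left(-2\right) 166 = \frac{73}{2} \cdot \frac{1}{48} - -332 = \frac{73}{96} + 332 = \frac{31945}{96}$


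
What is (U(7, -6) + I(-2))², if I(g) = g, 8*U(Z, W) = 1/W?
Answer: 9409/2304 ≈ 4.0838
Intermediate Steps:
U(Z, W) = 1/(8*W)
(U(7, -6) + I(-2))² = ((⅛)/(-6) - 2)² = ((⅛)*(-⅙) - 2)² = (-1/48 - 2)² = (-97/48)² = 9409/2304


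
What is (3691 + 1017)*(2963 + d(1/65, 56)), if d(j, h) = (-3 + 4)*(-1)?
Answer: 13945096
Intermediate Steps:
d(j, h) = -1 (d(j, h) = 1*(-1) = -1)
(3691 + 1017)*(2963 + d(1/65, 56)) = (3691 + 1017)*(2963 - 1) = 4708*2962 = 13945096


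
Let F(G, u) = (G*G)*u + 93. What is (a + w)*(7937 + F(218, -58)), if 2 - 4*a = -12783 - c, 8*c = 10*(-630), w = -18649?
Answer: 172043338657/4 ≈ 4.3011e+10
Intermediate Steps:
c = -1575/2 (c = (10*(-630))/8 = (⅛)*(-6300) = -1575/2 ≈ -787.50)
F(G, u) = 93 + u*G² (F(G, u) = G²*u + 93 = u*G² + 93 = 93 + u*G²)
a = 23995/8 (a = ½ - (-12783 - 1*(-1575/2))/4 = ½ - (-12783 + 1575/2)/4 = ½ - ¼*(-23991/2) = ½ + 23991/8 = 23995/8 ≈ 2999.4)
(a + w)*(7937 + F(218, -58)) = (23995/8 - 18649)*(7937 + (93 - 58*218²)) = -125197*(7937 + (93 - 58*47524))/8 = -125197*(7937 + (93 - 2756392))/8 = -125197*(7937 - 2756299)/8 = -125197/8*(-2748362) = 172043338657/4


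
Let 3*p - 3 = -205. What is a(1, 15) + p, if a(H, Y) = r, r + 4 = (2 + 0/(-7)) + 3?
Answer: -199/3 ≈ -66.333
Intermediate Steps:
p = -202/3 (p = 1 + (⅓)*(-205) = 1 - 205/3 = -202/3 ≈ -67.333)
r = 1 (r = -4 + ((2 + 0/(-7)) + 3) = -4 + ((2 + 0*(-⅐)) + 3) = -4 + ((2 + 0) + 3) = -4 + (2 + 3) = -4 + 5 = 1)
a(H, Y) = 1
a(1, 15) + p = 1 - 202/3 = -199/3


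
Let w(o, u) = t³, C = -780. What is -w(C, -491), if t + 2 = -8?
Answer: 1000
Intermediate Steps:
t = -10 (t = -2 - 8 = -10)
w(o, u) = -1000 (w(o, u) = (-10)³ = -1000)
-w(C, -491) = -1*(-1000) = 1000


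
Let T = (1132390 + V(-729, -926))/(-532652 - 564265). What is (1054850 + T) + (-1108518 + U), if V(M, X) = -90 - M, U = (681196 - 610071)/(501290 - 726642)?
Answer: -13266657206900545/247192439784 ≈ -53669.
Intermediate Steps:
U = -71125/225352 (U = 71125/(-225352) = 71125*(-1/225352) = -71125/225352 ≈ -0.31562)
T = -1133029/1096917 (T = (1132390 + (-90 - 1*(-729)))/(-532652 - 564265) = (1132390 + (-90 + 729))/(-1096917) = (1132390 + 639)*(-1/1096917) = 1133029*(-1/1096917) = -1133029/1096917 ≈ -1.0329)
(1054850 + T) + (-1108518 + U) = (1054850 - 1133029/1096917) + (-1108518 - 71125/225352) = 1157081764421/1096917 - 249806819461/225352 = -13266657206900545/247192439784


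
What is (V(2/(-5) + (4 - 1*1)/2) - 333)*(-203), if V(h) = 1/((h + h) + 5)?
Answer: 2432549/36 ≈ 67571.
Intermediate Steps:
V(h) = 1/(5 + 2*h) (V(h) = 1/(2*h + 5) = 1/(5 + 2*h))
(V(2/(-5) + (4 - 1*1)/2) - 333)*(-203) = (1/(5 + 2*(2/(-5) + (4 - 1*1)/2)) - 333)*(-203) = (1/(5 + 2*(2*(-⅕) + (4 - 1)*(½))) - 333)*(-203) = (1/(5 + 2*(-⅖ + 3*(½))) - 333)*(-203) = (1/(5 + 2*(-⅖ + 3/2)) - 333)*(-203) = (1/(5 + 2*(11/10)) - 333)*(-203) = (1/(5 + 11/5) - 333)*(-203) = (1/(36/5) - 333)*(-203) = (5/36 - 333)*(-203) = -11983/36*(-203) = 2432549/36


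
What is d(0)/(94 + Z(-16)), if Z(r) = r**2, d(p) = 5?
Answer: 1/70 ≈ 0.014286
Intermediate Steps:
d(0)/(94 + Z(-16)) = 5/(94 + (-16)**2) = 5/(94 + 256) = 5/350 = (1/350)*5 = 1/70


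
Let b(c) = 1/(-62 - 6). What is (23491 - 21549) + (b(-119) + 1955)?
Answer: 264995/68 ≈ 3897.0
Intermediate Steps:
b(c) = -1/68 (b(c) = 1/(-68) = -1/68)
(23491 - 21549) + (b(-119) + 1955) = (23491 - 21549) + (-1/68 + 1955) = 1942 + 132939/68 = 264995/68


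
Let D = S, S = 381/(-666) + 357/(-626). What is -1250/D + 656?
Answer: 69464734/39689 ≈ 1750.2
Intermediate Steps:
S = -39689/34743 (S = 381*(-1/666) + 357*(-1/626) = -127/222 - 357/626 = -39689/34743 ≈ -1.1424)
D = -39689/34743 ≈ -1.1424
-1250/D + 656 = -1250/(-39689/34743) + 656 = -34743/39689*(-1250) + 656 = 43428750/39689 + 656 = 69464734/39689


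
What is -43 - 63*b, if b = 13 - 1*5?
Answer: -547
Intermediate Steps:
b = 8 (b = 13 - 5 = 8)
-43 - 63*b = -43 - 63*8 = -43 - 504 = -547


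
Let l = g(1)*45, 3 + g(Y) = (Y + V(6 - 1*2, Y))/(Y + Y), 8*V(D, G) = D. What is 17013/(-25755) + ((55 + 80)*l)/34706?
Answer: -1256655779/1191804040 ≈ -1.0544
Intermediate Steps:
V(D, G) = D/8
g(Y) = -3 + (½ + Y)/(2*Y) (g(Y) = -3 + (Y + (6 - 1*2)/8)/(Y + Y) = -3 + (Y + (6 - 2)/8)/((2*Y)) = -3 + (Y + (⅛)*4)*(1/(2*Y)) = -3 + (Y + ½)*(1/(2*Y)) = -3 + (½ + Y)*(1/(2*Y)) = -3 + (½ + Y)/(2*Y))
l = -405/4 (l = ((¼)*(1 - 10*1)/1)*45 = ((¼)*1*(1 - 10))*45 = ((¼)*1*(-9))*45 = -9/4*45 = -405/4 ≈ -101.25)
17013/(-25755) + ((55 + 80)*l)/34706 = 17013/(-25755) + ((55 + 80)*(-405/4))/34706 = 17013*(-1/25755) + (135*(-405/4))*(1/34706) = -5671/8585 - 54675/4*1/34706 = -5671/8585 - 54675/138824 = -1256655779/1191804040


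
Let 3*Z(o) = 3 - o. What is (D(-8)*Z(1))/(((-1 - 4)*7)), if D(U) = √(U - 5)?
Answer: -2*I*√13/105 ≈ -0.068677*I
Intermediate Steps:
D(U) = √(-5 + U)
Z(o) = 1 - o/3 (Z(o) = (3 - o)/3 = 1 - o/3)
(D(-8)*Z(1))/(((-1 - 4)*7)) = (√(-5 - 8)*(1 - ⅓*1))/(((-1 - 4)*7)) = (√(-13)*(1 - ⅓))/((-5*7)) = ((I*√13)*(⅔))/(-35) = (2*I*√13/3)*(-1/35) = -2*I*√13/105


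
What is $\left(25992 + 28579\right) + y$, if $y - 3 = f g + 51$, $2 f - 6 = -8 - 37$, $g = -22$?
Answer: $55054$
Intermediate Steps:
$f = - \frac{39}{2}$ ($f = 3 + \frac{-8 - 37}{2} = 3 + \frac{1}{2} \left(-45\right) = 3 - \frac{45}{2} = - \frac{39}{2} \approx -19.5$)
$y = 483$ ($y = 3 + \left(\left(- \frac{39}{2}\right) \left(-22\right) + 51\right) = 3 + \left(429 + 51\right) = 3 + 480 = 483$)
$\left(25992 + 28579\right) + y = \left(25992 + 28579\right) + 483 = 54571 + 483 = 55054$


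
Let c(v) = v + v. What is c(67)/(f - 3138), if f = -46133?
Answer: -134/49271 ≈ -0.0027197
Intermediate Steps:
c(v) = 2*v
c(67)/(f - 3138) = (2*67)/(-46133 - 3138) = 134/(-49271) = 134*(-1/49271) = -134/49271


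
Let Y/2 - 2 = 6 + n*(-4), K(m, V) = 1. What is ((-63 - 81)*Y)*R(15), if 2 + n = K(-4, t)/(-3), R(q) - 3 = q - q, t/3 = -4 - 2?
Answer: -14976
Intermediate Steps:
t = -18 (t = 3*(-4 - 2) = 3*(-6) = -18)
R(q) = 3 (R(q) = 3 + (q - q) = 3 + 0 = 3)
n = -7/3 (n = -2 + 1/(-3) = -2 + 1*(-⅓) = -2 - ⅓ = -7/3 ≈ -2.3333)
Y = 104/3 (Y = 4 + 2*(6 - 7/3*(-4)) = 4 + 2*(6 + 28/3) = 4 + 2*(46/3) = 4 + 92/3 = 104/3 ≈ 34.667)
((-63 - 81)*Y)*R(15) = ((-63 - 81)*(104/3))*3 = -144*104/3*3 = -4992*3 = -14976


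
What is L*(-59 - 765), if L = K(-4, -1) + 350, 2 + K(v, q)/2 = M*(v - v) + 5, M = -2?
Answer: -293344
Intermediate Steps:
K(v, q) = 6 (K(v, q) = -4 + 2*(-2*(v - v) + 5) = -4 + 2*(-2*0 + 5) = -4 + 2*(0 + 5) = -4 + 2*5 = -4 + 10 = 6)
L = 356 (L = 6 + 350 = 356)
L*(-59 - 765) = 356*(-59 - 765) = 356*(-824) = -293344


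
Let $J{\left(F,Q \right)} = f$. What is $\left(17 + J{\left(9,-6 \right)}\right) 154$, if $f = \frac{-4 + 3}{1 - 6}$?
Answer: $\frac{13244}{5} \approx 2648.8$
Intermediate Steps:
$f = \frac{1}{5}$ ($f = - \frac{1}{-5} = \left(-1\right) \left(- \frac{1}{5}\right) = \frac{1}{5} \approx 0.2$)
$J{\left(F,Q \right)} = \frac{1}{5}$
$\left(17 + J{\left(9,-6 \right)}\right) 154 = \left(17 + \frac{1}{5}\right) 154 = \frac{86}{5} \cdot 154 = \frac{13244}{5}$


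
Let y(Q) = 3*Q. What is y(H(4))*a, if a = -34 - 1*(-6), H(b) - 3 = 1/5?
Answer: -1344/5 ≈ -268.80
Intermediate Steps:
H(b) = 16/5 (H(b) = 3 + 1/5 = 16/5)
a = -28 (a = -34 + 6 = -28)
y(H(4))*a = (3*(16/5))*(-28) = (48/5)*(-28) = -1344/5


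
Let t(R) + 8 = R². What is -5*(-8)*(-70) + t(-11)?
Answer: -2687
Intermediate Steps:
t(R) = -8 + R²
-5*(-8)*(-70) + t(-11) = -5*(-8)*(-70) + (-8 + (-11)²) = 40*(-70) + (-8 + 121) = -2800 + 113 = -2687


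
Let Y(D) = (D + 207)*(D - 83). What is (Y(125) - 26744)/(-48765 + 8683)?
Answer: 6400/20041 ≈ 0.31935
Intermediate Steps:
Y(D) = (-83 + D)*(207 + D) (Y(D) = (207 + D)*(-83 + D) = (-83 + D)*(207 + D))
(Y(125) - 26744)/(-48765 + 8683) = ((-17181 + 125² + 124*125) - 26744)/(-48765 + 8683) = ((-17181 + 15625 + 15500) - 26744)/(-40082) = (13944 - 26744)*(-1/40082) = -12800*(-1/40082) = 6400/20041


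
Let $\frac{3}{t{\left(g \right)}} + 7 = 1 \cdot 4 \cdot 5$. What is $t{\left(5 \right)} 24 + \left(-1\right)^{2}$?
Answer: $\frac{85}{13} \approx 6.5385$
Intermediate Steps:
$t{\left(g \right)} = \frac{3}{13}$ ($t{\left(g \right)} = \frac{3}{-7 + 1 \cdot 4 \cdot 5} = \frac{3}{-7 + 4 \cdot 5} = \frac{3}{-7 + 20} = \frac{3}{13}$)
$t{\left(5 \right)} 24 + \left(-1\right)^{2} = \frac{3}{13} \cdot 24 + \left(-1\right)^{2} = \frac{72}{13} + 1 = \frac{85}{13}$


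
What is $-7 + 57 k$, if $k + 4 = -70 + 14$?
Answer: $-3427$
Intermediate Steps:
$k = -60$ ($k = -4 + \left(-70 + 14\right) = -4 - 56 = -60$)
$-7 + 57 k = -7 + 57 \left(-60\right) = -7 - 3420 = -3427$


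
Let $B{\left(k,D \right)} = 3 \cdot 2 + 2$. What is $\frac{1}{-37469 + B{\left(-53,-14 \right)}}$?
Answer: $- \frac{1}{37461} \approx -2.6694 \cdot 10^{-5}$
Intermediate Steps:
$B{\left(k,D \right)} = 8$ ($B{\left(k,D \right)} = 6 + 2 = 8$)
$\frac{1}{-37469 + B{\left(-53,-14 \right)}} = \frac{1}{-37469 + 8} = \frac{1}{-37461} = - \frac{1}{37461}$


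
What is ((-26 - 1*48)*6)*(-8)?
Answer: 3552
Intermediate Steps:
((-26 - 1*48)*6)*(-8) = ((-26 - 48)*6)*(-8) = -74*6*(-8) = -444*(-8) = 3552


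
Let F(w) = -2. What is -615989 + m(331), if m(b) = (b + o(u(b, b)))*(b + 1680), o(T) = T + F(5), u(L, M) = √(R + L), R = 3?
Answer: 45630 + 2011*√334 ≈ 82382.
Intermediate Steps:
u(L, M) = √(3 + L)
o(T) = -2 + T (o(T) = T - 2 = -2 + T)
m(b) = (1680 + b)*(-2 + b + √(3 + b)) (m(b) = (b + (-2 + √(3 + b)))*(b + 1680) = (-2 + b + √(3 + b))*(1680 + b) = (1680 + b)*(-2 + b + √(3 + b)))
-615989 + m(331) = -615989 + (-3360 + 331² + 1678*331 + 1680*√(3 + 331) + 331*√(3 + 331)) = -615989 + (-3360 + 109561 + 555418 + 1680*√334 + 331*√334) = -615989 + (661619 + 2011*√334) = 45630 + 2011*√334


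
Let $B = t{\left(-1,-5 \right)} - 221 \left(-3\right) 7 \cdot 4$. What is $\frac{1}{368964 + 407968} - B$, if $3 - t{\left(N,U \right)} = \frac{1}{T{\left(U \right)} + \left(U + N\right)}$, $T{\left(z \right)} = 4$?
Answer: $- \frac{14425684909}{776932} \approx -18568.0$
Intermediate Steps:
$t{\left(N,U \right)} = 3 - \frac{1}{4 + N + U}$ ($t{\left(N,U \right)} = 3 - \frac{1}{4 + \left(U + N\right)} = 3 - \frac{1}{4 + \left(N + U\right)} = 3 - \frac{1}{4 + N + U}$)
$B = \frac{37135}{2}$ ($B = \frac{11 + 3 \left(-1\right) + 3 \left(-5\right)}{4 - 1 - 5} - 221 \left(-3\right) 7 \cdot 4 = \frac{11 - 3 - 15}{-2} - 221 \left(\left(-21\right) 4\right) = \left(- \frac{1}{2}\right) \left(-7\right) - -18564 = \frac{7}{2} + 18564 = \frac{37135}{2} \approx 18568.0$)
$\frac{1}{368964 + 407968} - B = \frac{1}{368964 + 407968} - \frac{37135}{2} = \frac{1}{776932} - \frac{37135}{2} = - \frac{14425684909}{776932}$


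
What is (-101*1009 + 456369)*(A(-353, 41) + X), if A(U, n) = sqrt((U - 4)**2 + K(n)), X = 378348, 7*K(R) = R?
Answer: 134109232080 + 708920*sqrt(1561322)/7 ≈ 1.3424e+11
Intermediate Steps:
K(R) = R/7
A(U, n) = sqrt((-4 + U)**2 + n/7) (A(U, n) = sqrt((U - 4)**2 + n/7) = sqrt((-4 + U)**2 + n/7))
(-101*1009 + 456369)*(A(-353, 41) + X) = (-101*1009 + 456369)*(sqrt(7*41 + 49*(-4 - 353)**2)/7 + 378348) = (-101909 + 456369)*(sqrt(287 + 49*(-357)**2)/7 + 378348) = 354460*(sqrt(287 + 49*127449)/7 + 378348) = 354460*(sqrt(287 + 6245001)/7 + 378348) = 354460*(sqrt(6245288)/7 + 378348) = 354460*((2*sqrt(1561322))/7 + 378348) = 354460*(2*sqrt(1561322)/7 + 378348) = 354460*(378348 + 2*sqrt(1561322)/7) = 134109232080 + 708920*sqrt(1561322)/7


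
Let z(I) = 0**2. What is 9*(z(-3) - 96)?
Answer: -864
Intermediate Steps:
z(I) = 0
9*(z(-3) - 96) = 9*(0 - 96) = 9*(-96) = -864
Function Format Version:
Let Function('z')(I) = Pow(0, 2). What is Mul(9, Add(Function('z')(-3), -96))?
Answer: -864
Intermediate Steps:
Function('z')(I) = 0
Mul(9, Add(Function('z')(-3), -96)) = Mul(9, Add(0, -96)) = Mul(9, -96) = -864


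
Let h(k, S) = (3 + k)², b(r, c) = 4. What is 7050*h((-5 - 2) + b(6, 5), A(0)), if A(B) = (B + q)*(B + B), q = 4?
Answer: 0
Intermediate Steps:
A(B) = 2*B*(4 + B) (A(B) = (B + 4)*(B + B) = (4 + B)*(2*B) = 2*B*(4 + B))
7050*h((-5 - 2) + b(6, 5), A(0)) = 7050*(3 + ((-5 - 2) + 4))² = 7050*(3 + (-7 + 4))² = 7050*(3 - 3)² = 7050*0² = 7050*0 = 0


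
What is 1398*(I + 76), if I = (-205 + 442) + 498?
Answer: 1133778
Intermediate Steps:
I = 735 (I = 237 + 498 = 735)
1398*(I + 76) = 1398*(735 + 76) = 1398*811 = 1133778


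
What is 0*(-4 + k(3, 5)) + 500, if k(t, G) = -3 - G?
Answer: 500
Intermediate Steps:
0*(-4 + k(3, 5)) + 500 = 0*(-4 + (-3 - 1*5)) + 500 = 0*(-4 + (-3 - 5)) + 500 = 0*(-4 - 8) + 500 = 0*(-12) + 500 = 0 + 500 = 500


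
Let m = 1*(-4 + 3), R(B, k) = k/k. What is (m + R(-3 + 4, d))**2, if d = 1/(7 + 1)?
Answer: 0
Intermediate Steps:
d = 1/8 ≈ 0.12500
R(B, k) = 1
m = -1 (m = 1*(-1) = -1)
(m + R(-3 + 4, d))**2 = (-1 + 1)**2 = 0**2 = 0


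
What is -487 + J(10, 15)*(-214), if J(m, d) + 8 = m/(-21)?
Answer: 27865/21 ≈ 1326.9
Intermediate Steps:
J(m, d) = -8 - m/21 (J(m, d) = -8 + m/(-21) = -8 + m*(-1/21) = -8 - m/21)
-487 + J(10, 15)*(-214) = -487 + (-8 - 1/21*10)*(-214) = -487 + (-8 - 10/21)*(-214) = -487 - 178/21*(-214) = -487 + 38092/21 = 27865/21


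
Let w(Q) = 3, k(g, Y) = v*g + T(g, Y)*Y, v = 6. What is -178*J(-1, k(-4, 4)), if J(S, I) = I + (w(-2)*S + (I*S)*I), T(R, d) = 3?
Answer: 28302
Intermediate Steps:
k(g, Y) = 3*Y + 6*g (k(g, Y) = 6*g + 3*Y = 3*Y + 6*g)
J(S, I) = I + 3*S + S*I² (J(S, I) = I + (3*S + (I*S)*I) = I + (3*S + S*I²) = I + 3*S + S*I²)
-178*J(-1, k(-4, 4)) = -178*((3*4 + 6*(-4)) + 3*(-1) - (3*4 + 6*(-4))²) = -178*((12 - 24) - 3 - (12 - 24)²) = -178*(-12 - 3 - 1*(-12)²) = -178*(-12 - 3 - 1*144) = -178*(-12 - 3 - 144) = -178*(-159) = 28302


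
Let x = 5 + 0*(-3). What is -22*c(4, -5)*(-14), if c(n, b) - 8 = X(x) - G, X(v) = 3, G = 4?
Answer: 2156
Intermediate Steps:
x = 5 (x = 5 + 0 = 5)
c(n, b) = 7 (c(n, b) = 8 + (3 - 1*4) = 8 + (3 - 4) = 8 - 1 = 7)
-22*c(4, -5)*(-14) = -22*7*(-14) = -154*(-14) = 2156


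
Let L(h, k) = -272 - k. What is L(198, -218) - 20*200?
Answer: -4054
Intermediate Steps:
L(198, -218) - 20*200 = (-272 - 1*(-218)) - 20*200 = (-272 + 218) - 4000 = -54 - 4000 = -4054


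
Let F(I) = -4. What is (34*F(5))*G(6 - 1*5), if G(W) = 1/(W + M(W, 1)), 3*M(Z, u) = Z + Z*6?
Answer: -204/5 ≈ -40.800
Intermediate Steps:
M(Z, u) = 7*Z/3 (M(Z, u) = (Z + Z*6)/3 = (Z + 6*Z)/3 = (7*Z)/3 = 7*Z/3)
G(W) = 3/(10*W) (G(W) = 1/(W + 7*W/3) = 1/(10*W/3) = 3/(10*W))
(34*F(5))*G(6 - 1*5) = (34*(-4))*(3/(10*(6 - 1*5))) = -204/(5*(6 - 5)) = -204/(5*1) = -204/5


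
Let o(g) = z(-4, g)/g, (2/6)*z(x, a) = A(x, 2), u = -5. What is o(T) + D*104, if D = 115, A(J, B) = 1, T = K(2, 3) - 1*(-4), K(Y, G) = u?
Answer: 11957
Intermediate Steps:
K(Y, G) = -5
T = -1 (T = -5 - 1*(-4) = -5 + 4 = -1)
z(x, a) = 3 (z(x, a) = 3*1 = 3)
o(g) = 3/g
o(T) + D*104 = 3/(-1) + 115*104 = 3*(-1) + 11960 = -3 + 11960 = 11957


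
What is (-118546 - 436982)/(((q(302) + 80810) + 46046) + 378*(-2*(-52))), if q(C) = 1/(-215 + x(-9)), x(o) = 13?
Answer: -37405552/11188645 ≈ -3.3432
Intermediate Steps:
q(C) = -1/202 (q(C) = 1/(-215 + 13) = 1/(-202) = -1/202)
(-118546 - 436982)/(((q(302) + 80810) + 46046) + 378*(-2*(-52))) = (-118546 - 436982)/(((-1/202 + 80810) + 46046) + 378*(-2*(-52))) = -555528/((16323619/202 + 46046) + 378*104) = -555528/(25624911/202 + 39312) = -555528/33565935/202 = -555528*202/33565935 = -37405552/11188645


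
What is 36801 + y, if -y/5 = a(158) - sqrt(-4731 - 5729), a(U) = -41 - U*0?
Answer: 37006 + 10*I*sqrt(2615) ≈ 37006.0 + 511.37*I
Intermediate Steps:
a(U) = -41 (a(U) = -41 - 1*0 = -41 + 0 = -41)
y = 205 + 10*I*sqrt(2615) (y = -5*(-41 - sqrt(-4731 - 5729)) = -5*(-41 - sqrt(-10460)) = -5*(-41 - 2*I*sqrt(2615)) = 205 + 10*I*sqrt(2615) ≈ 205.0 + 511.37*I)
36801 + y = 36801 + (205 + 10*I*sqrt(2615)) = 37006 + 10*I*sqrt(2615)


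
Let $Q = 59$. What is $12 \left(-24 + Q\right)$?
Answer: $420$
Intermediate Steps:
$12 \left(-24 + Q\right) = 12 \left(-24 + 59\right) = 12 \cdot 35 = 420$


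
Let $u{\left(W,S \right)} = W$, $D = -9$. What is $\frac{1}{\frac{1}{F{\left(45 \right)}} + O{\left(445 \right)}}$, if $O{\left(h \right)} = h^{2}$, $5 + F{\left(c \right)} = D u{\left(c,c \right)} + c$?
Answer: $\frac{365}{72279124} \approx 5.0499 \cdot 10^{-6}$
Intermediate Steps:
$F{\left(c \right)} = -5 - 8 c$ ($F{\left(c \right)} = -5 + \left(- 9 c + c\right) = -5 - 8 c$)
$\frac{1}{\frac{1}{F{\left(45 \right)}} + O{\left(445 \right)}} = \frac{1}{\frac{1}{-5 - 360} + 445^{2}} = \frac{1}{\frac{1}{-5 - 360} + 198025} = \frac{1}{\frac{1}{-365} + 198025} = \frac{1}{- \frac{1}{365} + 198025} = \frac{1}{\frac{72279124}{365}} = \frac{365}{72279124}$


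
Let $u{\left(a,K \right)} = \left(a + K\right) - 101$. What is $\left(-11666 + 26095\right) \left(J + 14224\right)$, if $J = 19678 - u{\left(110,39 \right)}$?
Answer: $488479366$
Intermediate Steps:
$u{\left(a,K \right)} = -101 + K + a$ ($u{\left(a,K \right)} = \left(K + a\right) - 101 = -101 + K + a$)
$J = 19630$ ($J = 19678 - \left(-101 + 39 + 110\right) = 19678 - 48 = 19630$)
$\left(-11666 + 26095\right) \left(J + 14224\right) = \left(-11666 + 26095\right) \left(19630 + 14224\right) = 14429 \cdot 33854 = 488479366$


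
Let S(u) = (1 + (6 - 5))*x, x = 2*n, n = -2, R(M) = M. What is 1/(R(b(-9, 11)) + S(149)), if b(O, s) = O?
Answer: -1/17 ≈ -0.058824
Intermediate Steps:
x = -4 (x = 2*(-2) = -4)
S(u) = -8 (S(u) = (1 + (6 - 5))*(-4) = (1 + 1)*(-4) = 2*(-4) = -8)
1/(R(b(-9, 11)) + S(149)) = 1/(-9 - 8) = 1/(-17) = -1/17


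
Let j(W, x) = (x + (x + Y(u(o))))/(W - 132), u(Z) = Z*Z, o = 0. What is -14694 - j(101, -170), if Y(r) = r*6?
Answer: -455854/31 ≈ -14705.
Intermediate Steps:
u(Z) = Z**2
Y(r) = 6*r
j(W, x) = 2*x/(-132 + W) (j(W, x) = (x + (x + 6*0**2))/(W - 132) = (x + (x + 6*0))/(-132 + W) = (x + (x + 0))/(-132 + W) = (x + x)/(-132 + W) = (2*x)/(-132 + W) = 2*x/(-132 + W))
-14694 - j(101, -170) = -14694 - 2*(-170)/(-132 + 101) = -14694 - 2*(-170)/(-31) = -14694 - 2*(-170)*(-1)/31 = -14694 - 1*340/31 = -14694 - 340/31 = -455854/31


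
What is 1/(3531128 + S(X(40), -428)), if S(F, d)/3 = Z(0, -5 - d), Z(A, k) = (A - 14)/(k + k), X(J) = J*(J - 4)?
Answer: 141/497889041 ≈ 2.8320e-7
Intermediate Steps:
X(J) = J*(-4 + J)
Z(A, k) = (-14 + A)/(2*k) (Z(A, k) = (-14 + A)/((2*k)) = (-14 + A)*(1/(2*k)) = (-14 + A)/(2*k))
S(F, d) = -21/(-5 - d) (S(F, d) = 3*((-14 + 0)/(2*(-5 - d))) = 3*((½)*(-14)/(-5 - d)) = 3*(-7/(-5 - d)) = -21/(-5 - d))
1/(3531128 + S(X(40), -428)) = 1/(3531128 + 21/(5 - 428)) = 1/(3531128 + 21/(-423)) = 1/(3531128 + 21*(-1/423)) = 1/(3531128 - 7/141) = 1/(497889041/141) = 141/497889041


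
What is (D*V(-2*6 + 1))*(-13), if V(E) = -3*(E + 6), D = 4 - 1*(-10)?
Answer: -2730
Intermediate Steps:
D = 14 (D = 4 + 10 = 14)
V(E) = -18 - 3*E (V(E) = -3*(6 + E) = -18 - 3*E)
(D*V(-2*6 + 1))*(-13) = (14*(-18 - 3*(-2*6 + 1)))*(-13) = (14*(-18 - 3*(-12 + 1)))*(-13) = (14*(-18 - 3*(-11)))*(-13) = (14*(-18 + 33))*(-13) = (14*15)*(-13) = 210*(-13) = -2730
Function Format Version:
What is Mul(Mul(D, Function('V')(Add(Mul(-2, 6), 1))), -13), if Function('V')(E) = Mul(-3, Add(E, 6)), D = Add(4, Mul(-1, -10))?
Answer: -2730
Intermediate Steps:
D = 14 (D = Add(4, 10) = 14)
Function('V')(E) = Add(-18, Mul(-3, E)) (Function('V')(E) = Mul(-3, Add(6, E)) = Add(-18, Mul(-3, E)))
Mul(Mul(D, Function('V')(Add(Mul(-2, 6), 1))), -13) = Mul(Mul(14, Add(-18, Mul(-3, Add(Mul(-2, 6), 1)))), -13) = Mul(Mul(14, Add(-18, Mul(-3, Add(-12, 1)))), -13) = Mul(Mul(14, Add(-18, Mul(-3, -11))), -13) = Mul(Mul(14, Add(-18, 33)), -13) = Mul(Mul(14, 15), -13) = Mul(210, -13) = -2730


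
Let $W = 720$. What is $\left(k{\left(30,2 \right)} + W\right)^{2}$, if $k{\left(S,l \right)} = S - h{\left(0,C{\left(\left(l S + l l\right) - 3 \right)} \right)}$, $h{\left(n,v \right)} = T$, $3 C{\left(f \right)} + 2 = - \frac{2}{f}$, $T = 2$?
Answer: $559504$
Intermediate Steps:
$C{\left(f \right)} = - \frac{2}{3} - \frac{2}{3 f}$ ($C{\left(f \right)} = - \frac{2}{3} + \frac{\left(-2\right) \frac{1}{f}}{3} = - \frac{2}{3} - \frac{2}{3 f}$)
$h{\left(n,v \right)} = 2$
$k{\left(S,l \right)} = -2 + S$ ($k{\left(S,l \right)} = S - 2 = -2 + S$)
$\left(k{\left(30,2 \right)} + W\right)^{2} = \left(\left(-2 + 30\right) + 720\right)^{2} = \left(28 + 720\right)^{2} = 748^{2} = 559504$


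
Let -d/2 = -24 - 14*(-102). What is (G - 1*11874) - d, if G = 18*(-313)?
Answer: -14700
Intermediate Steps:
G = -5634
d = -2808 (d = -2*(-24 - 14*(-102)) = -2*(-24 + 1428) = -2*1404 = -2808)
(G - 1*11874) - d = (-5634 - 1*11874) - 1*(-2808) = (-5634 - 11874) + 2808 = -17508 + 2808 = -14700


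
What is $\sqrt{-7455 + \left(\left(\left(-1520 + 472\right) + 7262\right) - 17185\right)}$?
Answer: $i \sqrt{18426} \approx 135.74 i$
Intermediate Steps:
$\sqrt{-7455 + \left(\left(\left(-1520 + 472\right) + 7262\right) - 17185\right)} = \sqrt{-7455 + \left(\left(-1048 + 7262\right) - 17185\right)} = \sqrt{-7455 + \left(6214 - 17185\right)} = \sqrt{-7455 - 10971} = \sqrt{-18426} = i \sqrt{18426}$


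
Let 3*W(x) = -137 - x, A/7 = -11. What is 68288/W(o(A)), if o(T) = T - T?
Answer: -204864/137 ≈ -1495.4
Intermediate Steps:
A = -77 (A = 7*(-11) = -77)
o(T) = 0
W(x) = -137/3 - x/3 (W(x) = (-137 - x)/3 = -137/3 - x/3)
68288/W(o(A)) = 68288/(-137/3 - ⅓*0) = 68288/(-137/3 + 0) = 68288/(-137/3) = 68288*(-3/137) = -204864/137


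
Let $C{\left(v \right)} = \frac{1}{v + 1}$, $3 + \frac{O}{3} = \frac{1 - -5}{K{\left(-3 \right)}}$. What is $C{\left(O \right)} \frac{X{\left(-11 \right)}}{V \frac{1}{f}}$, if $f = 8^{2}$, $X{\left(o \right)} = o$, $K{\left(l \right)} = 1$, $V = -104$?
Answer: $\frac{44}{65} \approx 0.67692$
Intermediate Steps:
$f = 64$
$O = 9$ ($O = -9 + 3 \frac{1 - -5}{1} = -9 + 3 \left(1 + 5\right) 1 = -9 + 3 \cdot 6 \cdot 1 = -9 + 3 \cdot 6 = -9 + 18 = 9$)
$C{\left(v \right)} = \frac{1}{1 + v}$
$C{\left(O \right)} \frac{X{\left(-11 \right)}}{V \frac{1}{f}} = \frac{\left(-11\right) \frac{1}{\left(-104\right) \frac{1}{64}}}{1 + 9} = \frac{\left(-11\right) \frac{1}{\left(-104\right) \frac{1}{64}}}{10} = \frac{\left(-11\right) \frac{1}{- \frac{13}{8}}}{10} = \frac{\left(-11\right) \left(- \frac{8}{13}\right)}{10} = \frac{1}{10} \cdot \frac{88}{13} = \frac{44}{65}$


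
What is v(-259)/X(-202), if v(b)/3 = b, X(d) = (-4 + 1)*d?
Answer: -259/202 ≈ -1.2822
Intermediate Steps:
X(d) = -3*d
v(b) = 3*b
v(-259)/X(-202) = (3*(-259))/((-3*(-202))) = -777/606 = -777*1/606 = -259/202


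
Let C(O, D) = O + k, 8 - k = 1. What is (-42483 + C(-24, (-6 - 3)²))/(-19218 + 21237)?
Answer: -42500/2019 ≈ -21.050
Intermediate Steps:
k = 7 (k = 8 - 1*1 = 8 - 1 = 7)
C(O, D) = 7 + O (C(O, D) = O + 7 = 7 + O)
(-42483 + C(-24, (-6 - 3)²))/(-19218 + 21237) = (-42483 + (7 - 24))/(-19218 + 21237) = (-42483 - 17)/2019 = -42500*1/2019 = -42500/2019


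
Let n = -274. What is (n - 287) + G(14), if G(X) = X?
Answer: -547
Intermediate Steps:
(n - 287) + G(14) = (-274 - 287) + 14 = -561 + 14 = -547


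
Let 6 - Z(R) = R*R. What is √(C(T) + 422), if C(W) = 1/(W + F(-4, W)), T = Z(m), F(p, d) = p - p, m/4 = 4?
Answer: √1054990/50 ≈ 20.543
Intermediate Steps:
m = 16 (m = 4*4 = 16)
F(p, d) = 0
Z(R) = 6 - R² (Z(R) = 6 - R*R = 6 - R²)
T = -250 (T = 6 - 1*16² = 6 - 1*256 = 6 - 256 = -250)
C(W) = 1/W (C(W) = 1/(W + 0) = 1/W)
√(C(T) + 422) = √(1/(-250) + 422) = √(-1/250 + 422) = √(105499/250) = √1054990/50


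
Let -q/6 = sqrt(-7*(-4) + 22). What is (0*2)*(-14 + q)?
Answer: 0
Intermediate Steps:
q = -30*sqrt(2) (q = -6*sqrt(-7*(-4) + 22) = -6*sqrt(28 + 22) = -30*sqrt(2) ≈ -42.426)
(0*2)*(-14 + q) = (0*2)*(-14 - 30*sqrt(2)) = 0*(-14 - 30*sqrt(2)) = 0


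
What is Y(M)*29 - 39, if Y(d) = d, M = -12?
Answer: -387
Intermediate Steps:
Y(M)*29 - 39 = -12*29 - 39 = -348 - 39 = -387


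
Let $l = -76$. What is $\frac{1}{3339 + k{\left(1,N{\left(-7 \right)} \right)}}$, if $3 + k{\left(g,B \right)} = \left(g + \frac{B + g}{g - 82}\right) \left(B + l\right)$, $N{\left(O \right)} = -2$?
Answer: $\frac{27}{87940} \approx 0.00030703$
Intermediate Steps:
$k{\left(g,B \right)} = -3 + \left(-76 + B\right) \left(g + \frac{B + g}{-82 + g}\right)$ ($k{\left(g,B \right)} = -3 + \left(g + \frac{B + g}{g - 82}\right) \left(B - 76\right) = -3 + \left(g + \frac{B + g}{-82 + g}\right) \left(-76 + B\right) = -3 + \left(-76 + B\right) \left(g + \frac{B + g}{-82 + g}\right)$)
$\frac{1}{3339 + k{\left(1,N{\left(-7 \right)} \right)}} = \frac{1}{3339 + \frac{246 + \left(-2\right)^{2} - -152 - 76 \cdot 1^{2} + 6153 \cdot 1 - 2 \cdot 1^{2} - \left(-162\right) 1}{-82 + 1}} = \frac{1}{3339 + \frac{246 + 4 + 152 - 76 + 6153 - 2 + 162}{-81}} = \frac{1}{3339 - \frac{246 + 4 + 152 - 76 + 6153 - 2 + 162}{81}} = \frac{1}{3339 - \frac{2213}{27}} = \frac{1}{\frac{87940}{27}} = \frac{27}{87940}$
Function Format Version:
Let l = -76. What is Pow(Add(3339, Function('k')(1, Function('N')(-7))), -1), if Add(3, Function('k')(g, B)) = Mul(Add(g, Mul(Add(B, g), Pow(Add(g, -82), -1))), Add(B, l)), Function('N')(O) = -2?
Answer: Rational(27, 87940) ≈ 0.00030703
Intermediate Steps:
Function('k')(g, B) = Add(-3, Mul(Add(-76, B), Add(g, Mul(Pow(Add(-82, g), -1), Add(B, g))))) (Function('k')(g, B) = Add(-3, Mul(Add(g, Mul(Add(B, g), Pow(Add(g, -82), -1))), Add(B, -76))) = Add(-3, Mul(Add(g, Mul(Add(B, g), Pow(Add(-82, g), -1))), Add(-76, B))) = Add(-3, Mul(Add(g, Mul(Pow(Add(-82, g), -1), Add(B, g))), Add(-76, B))) = Add(-3, Mul(Add(-76, B), Add(g, Mul(Pow(Add(-82, g), -1), Add(B, g))))))
Pow(Add(3339, Function('k')(1, Function('N')(-7))), -1) = Pow(Add(3339, Mul(Pow(Add(-82, 1), -1), Add(246, Pow(-2, 2), Mul(-76, -2), Mul(-76, Pow(1, 2)), Mul(6153, 1), Mul(-2, Pow(1, 2)), Mul(-81, -2, 1)))), -1) = Pow(Add(3339, Mul(Pow(-81, -1), Add(246, 4, 152, Mul(-76, 1), 6153, Mul(-2, 1), 162))), -1) = Pow(Add(3339, Mul(Rational(-1, 81), Add(246, 4, 152, -76, 6153, -2, 162))), -1) = Pow(Add(3339, Mul(Rational(-1, 81), 6639)), -1) = Pow(Add(3339, Rational(-2213, 27)), -1) = Pow(Rational(87940, 27), -1) = Rational(27, 87940)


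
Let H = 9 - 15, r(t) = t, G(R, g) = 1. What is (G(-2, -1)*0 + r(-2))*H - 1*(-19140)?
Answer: 19152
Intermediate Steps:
H = -6
(G(-2, -1)*0 + r(-2))*H - 1*(-19140) = (1*0 - 2)*(-6) - 1*(-19140) = (0 - 2)*(-6) + 19140 = -2*(-6) + 19140 = 12 + 19140 = 19152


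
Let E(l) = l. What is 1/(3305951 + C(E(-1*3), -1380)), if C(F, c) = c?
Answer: 1/3304571 ≈ 3.0261e-7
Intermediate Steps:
1/(3305951 + C(E(-1*3), -1380)) = 1/(3305951 - 1380) = 1/3304571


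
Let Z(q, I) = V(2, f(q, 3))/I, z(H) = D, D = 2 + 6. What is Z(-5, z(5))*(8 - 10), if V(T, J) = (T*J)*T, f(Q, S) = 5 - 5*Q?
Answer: -30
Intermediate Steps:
V(T, J) = J*T² (V(T, J) = (J*T)*T = J*T²)
D = 8
z(H) = 8
Z(q, I) = (20 - 20*q)/I (Z(q, I) = ((5 - 5*q)*2²)/I = ((5 - 5*q)*4)/I = (20 - 20*q)/I)
Z(-5, z(5))*(8 - 10) = (20*(1 - 1*(-5))/8)*(8 - 10) = (20*(⅛)*(1 + 5))*(-2) = (20*(⅛)*6)*(-2) = 15*(-2) = -30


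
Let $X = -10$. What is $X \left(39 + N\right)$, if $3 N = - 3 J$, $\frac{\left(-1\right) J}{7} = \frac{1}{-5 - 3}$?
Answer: $- \frac{1525}{4} \approx -381.25$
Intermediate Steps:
$J = \frac{7}{8}$ ($J = - \frac{7}{-5 - 3} = - \frac{7}{-8} = \left(-7\right) \left(- \frac{1}{8}\right) = \frac{7}{8} \approx 0.875$)
$N = - \frac{7}{8}$ ($N = \frac{\left(-3\right) \frac{7}{8}}{3} = \frac{1}{3} \left(- \frac{21}{8}\right) = - \frac{7}{8} \approx -0.875$)
$X \left(39 + N\right) = - 10 \left(39 - \frac{7}{8}\right) = \left(-10\right) \frac{305}{8} = - \frac{1525}{4}$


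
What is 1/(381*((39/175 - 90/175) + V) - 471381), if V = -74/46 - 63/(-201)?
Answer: -269675/127282697646 ≈ -2.1187e-6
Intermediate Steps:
V = -1996/1541 (V = -74*1/46 - 63*(-1/201) = -37/23 + 21/67 = -1996/1541 ≈ -1.2953)
1/(381*((39/175 - 90/175) + V) - 471381) = 1/(381*((39/175 - 90/175) - 1996/1541) - 471381) = 1/(381*((39*(1/175) - 90*1/175) - 1996/1541) - 471381) = 1/(381*((39/175 - 18/35) - 1996/1541) - 471381) = 1/(381*(-51/175 - 1996/1541) - 471381) = 1/(381*(-427891/269675) - 471381) = 1/(-163026471/269675 - 471381) = 1/(-127282697646/269675) = -269675/127282697646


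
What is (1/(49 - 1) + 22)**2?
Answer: 1117249/2304 ≈ 484.92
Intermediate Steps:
(1/(49 - 1) + 22)**2 = (1/48 + 22)**2 = (1057/48)**2 = 1117249/2304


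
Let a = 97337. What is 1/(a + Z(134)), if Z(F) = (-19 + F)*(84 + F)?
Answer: 1/122407 ≈ 8.1695e-6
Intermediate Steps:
1/(a + Z(134)) = 1/(97337 + (-1596 + 134² + 65*134)) = 1/(97337 + (-1596 + 17956 + 8710)) = 1/(97337 + 25070) = 1/122407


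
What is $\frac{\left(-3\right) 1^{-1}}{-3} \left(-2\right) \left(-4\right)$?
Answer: $8$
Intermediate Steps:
$\frac{\left(-3\right) 1^{-1}}{-3} \left(-2\right) \left(-4\right) = \left(-3\right) 1 \left(- \frac{1}{3}\right) \left(-2\right) \left(-4\right) = \left(-3\right) \left(- \frac{1}{3}\right) \left(-2\right) \left(-4\right) = 1 \left(-2\right) \left(-4\right) = \left(-2\right) \left(-4\right) = 8$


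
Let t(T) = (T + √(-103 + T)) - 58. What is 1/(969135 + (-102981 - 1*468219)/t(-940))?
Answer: 64456213463/62503625037238905 - 7616*I*√1043/12500725007447781 ≈ 1.0312e-6 - 1.9676e-11*I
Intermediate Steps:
t(T) = -58 + T + √(-103 + T)
1/(969135 + (-102981 - 1*468219)/t(-940)) = 1/(969135 + (-102981 - 1*468219)/(-58 - 940 + √(-103 - 940))) = 1/(969135 + (-102981 - 468219)/(-58 - 940 + √(-1043))) = 1/(969135 - 571200/(-58 - 940 + I*√1043)) = 1/(969135 - 571200/(-998 + I*√1043))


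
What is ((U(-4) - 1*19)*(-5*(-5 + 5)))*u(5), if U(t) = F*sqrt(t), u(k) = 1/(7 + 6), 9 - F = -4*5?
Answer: 0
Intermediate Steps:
F = 29 (F = 9 - (-4)*5 = 9 - 1*(-20) = 9 + 20 = 29)
u(k) = 1/13
U(t) = 29*sqrt(t)
((U(-4) - 1*19)*(-5*(-5 + 5)))*u(5) = ((29*sqrt(-4) - 1*19)*(-5*(-5 + 5)))*(1/13) = ((29*(2*I) - 19)*(-5*0))*(1/13) = ((58*I - 19)*0)*(1/13) = ((-19 + 58*I)*0)*(1/13) = 0*(1/13) = 0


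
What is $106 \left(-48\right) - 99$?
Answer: $-5187$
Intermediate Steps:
$106 \left(-48\right) - 99 = -5088 - 99 = -5187$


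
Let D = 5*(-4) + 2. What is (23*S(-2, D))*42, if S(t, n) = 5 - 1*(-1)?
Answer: 5796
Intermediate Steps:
D = -18 (D = -20 + 2 = -18)
S(t, n) = 6 (S(t, n) = 5 + 1 = 6)
(23*S(-2, D))*42 = (23*6)*42 = 138*42 = 5796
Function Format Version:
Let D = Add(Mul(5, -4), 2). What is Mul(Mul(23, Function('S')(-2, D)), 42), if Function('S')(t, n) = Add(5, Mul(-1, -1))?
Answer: 5796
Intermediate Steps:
D = -18 (D = Add(-20, 2) = -18)
Function('S')(t, n) = 6 (Function('S')(t, n) = Add(5, 1) = 6)
Mul(Mul(23, Function('S')(-2, D)), 42) = Mul(Mul(23, 6), 42) = Mul(138, 42) = 5796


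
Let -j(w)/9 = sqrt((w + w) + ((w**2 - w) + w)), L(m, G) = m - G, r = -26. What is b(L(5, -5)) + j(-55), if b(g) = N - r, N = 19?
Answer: 45 - 9*sqrt(2915) ≈ -440.92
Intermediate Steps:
j(w) = -9*sqrt(w**2 + 2*w) (j(w) = -9*sqrt((w + w) + ((w**2 - w) + w)) = -9*sqrt(2*w + w**2) = -9*sqrt(w**2 + 2*w))
b(g) = 45 (b(g) = 19 - 1*(-26) = 19 + 26 = 45)
b(L(5, -5)) + j(-55) = 45 - 9*sqrt(2915)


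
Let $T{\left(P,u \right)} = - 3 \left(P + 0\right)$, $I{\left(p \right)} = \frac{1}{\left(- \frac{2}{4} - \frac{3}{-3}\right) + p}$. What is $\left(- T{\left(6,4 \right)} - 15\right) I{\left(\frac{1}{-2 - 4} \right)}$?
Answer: $9$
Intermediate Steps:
$I{\left(p \right)} = \frac{1}{\frac{1}{2} + p}$ ($I{\left(p \right)} = \frac{1}{\left(\left(-2\right) \frac{1}{4} - -1\right) + p} = \frac{1}{\left(- \frac{1}{2} + 1\right) + p} = \frac{1}{\frac{1}{2} + p}$)
$T{\left(P,u \right)} = - 3 P$
$\left(- T{\left(6,4 \right)} - 15\right) I{\left(\frac{1}{-2 - 4} \right)} = \left(- \left(-3\right) 6 - 15\right) \frac{2}{1 + \frac{2}{-2 - 4}} = \left(\left(-1\right) \left(-18\right) - 15\right) \frac{2}{1 + \frac{2}{-6}} = \left(18 - 15\right) \frac{2}{1 + 2 \left(- \frac{1}{6}\right)} = 3 \frac{2}{1 - \frac{1}{3}} = 3 \frac{2}{\frac{2}{3}} = 3 \cdot 2 \cdot \frac{3}{2} = 3 \cdot 3 = 9$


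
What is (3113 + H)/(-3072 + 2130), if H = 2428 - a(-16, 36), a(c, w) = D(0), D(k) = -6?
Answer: -1849/314 ≈ -5.8885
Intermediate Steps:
a(c, w) = -6
H = 2434 (H = 2428 - 1*(-6) = 2428 + 6 = 2434)
(3113 + H)/(-3072 + 2130) = (3113 + 2434)/(-3072 + 2130) = 5547/(-942) = 5547*(-1/942) = -1849/314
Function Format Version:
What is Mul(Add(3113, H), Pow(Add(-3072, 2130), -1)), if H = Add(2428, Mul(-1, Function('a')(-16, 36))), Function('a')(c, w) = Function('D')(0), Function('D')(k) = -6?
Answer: Rational(-1849, 314) ≈ -5.8885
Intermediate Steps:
Function('a')(c, w) = -6
H = 2434 (H = Add(2428, Mul(-1, -6)) = Add(2428, 6) = 2434)
Mul(Add(3113, H), Pow(Add(-3072, 2130), -1)) = Mul(Add(3113, 2434), Pow(Add(-3072, 2130), -1)) = Mul(5547, Pow(-942, -1)) = Mul(5547, Rational(-1, 942)) = Rational(-1849, 314)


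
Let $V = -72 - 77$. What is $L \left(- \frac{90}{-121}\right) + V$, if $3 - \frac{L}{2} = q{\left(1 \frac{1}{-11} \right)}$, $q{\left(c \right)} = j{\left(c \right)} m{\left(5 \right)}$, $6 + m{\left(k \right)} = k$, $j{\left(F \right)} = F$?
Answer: $- \frac{192559}{1331} \approx -144.67$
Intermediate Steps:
$m{\left(k \right)} = -6 + k$
$q{\left(c \right)} = - c$ ($q{\left(c \right)} = c \left(-6 + 5\right) = c \left(-1\right) = - c$)
$V = -149$
$L = \frac{64}{11}$ ($L = 6 - 2 \left(- \frac{1}{-11}\right) = 6 - 2 \left(- \frac{1 \left(-1\right)}{11}\right) = 6 - 2 \left(\left(-1\right) \left(- \frac{1}{11}\right)\right) = 6 - \frac{2}{11} = \frac{64}{11} \approx 5.8182$)
$L \left(- \frac{90}{-121}\right) + V = \frac{64 \left(- \frac{90}{-121}\right)}{11} - 149 = \frac{64 \left(\left(-90\right) \left(- \frac{1}{121}\right)\right)}{11} - 149 = \frac{64}{11} \cdot \frac{90}{121} - 149 = \frac{5760}{1331} - 149 = - \frac{192559}{1331}$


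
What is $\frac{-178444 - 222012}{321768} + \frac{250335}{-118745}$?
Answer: $- \frac{3202548500}{955208529} \approx -3.3527$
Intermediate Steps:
$\frac{-178444 - 222012}{321768} + \frac{250335}{-118745} = \left(-178444 - 222012\right) \frac{1}{321768} + 250335 \left(- \frac{1}{118745}\right) = \left(-400456\right) \frac{1}{321768} - \frac{50067}{23749} = - \frac{50057}{40221} - \frac{50067}{23749} = - \frac{3202548500}{955208529}$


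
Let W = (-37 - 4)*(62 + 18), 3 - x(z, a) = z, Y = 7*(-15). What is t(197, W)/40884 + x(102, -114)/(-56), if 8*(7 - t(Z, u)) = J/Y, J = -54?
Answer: 10119761/5723760 ≈ 1.7680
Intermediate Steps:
Y = -105
x(z, a) = 3 - z
W = -3280 (W = -41*80 = -3280)
t(Z, u) = 971/140 (t(Z, u) = 7 - (-27)/(4*(-105)) = 7 - (-27)*(-1)/(4*105) = 7 - 1/8*18/35 = 7 - 9/140 = 971/140)
t(197, W)/40884 + x(102, -114)/(-56) = (971/140)/40884 + (3 - 1*102)/(-56) = (971/140)*(1/40884) + (3 - 102)*(-1/56) = 971/5723760 - 99*(-1/56) = 971/5723760 + 99/56 = 10119761/5723760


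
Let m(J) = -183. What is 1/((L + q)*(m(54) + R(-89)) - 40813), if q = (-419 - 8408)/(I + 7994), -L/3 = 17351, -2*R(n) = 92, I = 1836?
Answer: 9830/116775776303 ≈ 8.4178e-8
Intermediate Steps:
R(n) = -46 (R(n) = -1/2*92 = -46)
L = -52053 (L = -3*17351 = -52053)
q = -8827/9830 (q = (-419 - 8408)/(1836 + 7994) = -8827/9830 ≈ -0.89797)
1/((L + q)*(m(54) + R(-89)) - 40813) = 1/((-52053 - 8827/9830)*(-183 - 46) - 40813) = 1/(-511689817/9830*(-229) - 40813) = 1/(117176968093/9830 - 40813) = 1/(116775776303/9830) = 9830/116775776303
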